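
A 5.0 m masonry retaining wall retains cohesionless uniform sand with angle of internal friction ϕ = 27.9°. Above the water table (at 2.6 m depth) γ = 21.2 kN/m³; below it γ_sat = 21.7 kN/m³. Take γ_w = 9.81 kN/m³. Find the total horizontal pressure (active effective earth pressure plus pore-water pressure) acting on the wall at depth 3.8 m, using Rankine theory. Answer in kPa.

K_a = (1 − sin φ)/(1 + sin φ) = 0.3625.
γ' = 21.7 − 9.81 = 11.89 kN/m³.
Effective vertical stress at 3.8 m: σ'_v = 21.2×2.6 + 11.89×1.20 = 69.39 kPa.
σ'_h = K_a σ'_v = 0.3625 × 69.39 = 25.15 kPa; u = γ_w × 1.20 = 11.77 kPa.
Total σ_h = 25.15 + 11.77 = 36.92 kPa.

36.9 kPa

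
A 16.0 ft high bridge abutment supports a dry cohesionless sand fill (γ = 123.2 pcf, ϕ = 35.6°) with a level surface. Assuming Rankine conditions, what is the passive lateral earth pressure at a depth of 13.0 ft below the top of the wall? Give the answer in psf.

K_p = (1 + sin φ)/(1 − sin φ) = 3.786.
σ_h = K_p γ z = 3.786 × 123.2 × 13.0 = 6064 psf.

6060 psf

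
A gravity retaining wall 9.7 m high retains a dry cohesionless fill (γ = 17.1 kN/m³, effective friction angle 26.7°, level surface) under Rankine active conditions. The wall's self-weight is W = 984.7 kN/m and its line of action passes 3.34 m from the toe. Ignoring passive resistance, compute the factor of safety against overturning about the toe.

3.33

K_a = tan²(45° − 26.7°/2) = 0.3800.
P_a = ½K_aγH² = 0.5×0.3800×17.1×9.7² = 305.7 kN/m, acting at H/3 = 3.233 m above the base.
Overturning moment M_o = P_a × H/3 = 305.7 × 3.233 = 988.3.
Resisting moment M_r = W × 3.34 = 984.7 × 3.34 = 3289.
FS_overturning = M_r/M_o = 3289/988.3 = 3.328.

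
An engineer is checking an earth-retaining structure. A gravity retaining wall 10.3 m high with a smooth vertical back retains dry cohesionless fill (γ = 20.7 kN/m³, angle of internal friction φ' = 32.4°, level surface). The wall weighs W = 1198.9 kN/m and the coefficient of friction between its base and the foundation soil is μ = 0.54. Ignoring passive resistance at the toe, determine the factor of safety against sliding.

1.95

K_a = tan²(45° − 32.4°/2) = 0.3022.
P_a = ½K_aγH² = 0.5×0.3022×20.7×10.3² = 331.9 kN/m, acting at H/3 = 3.433 m above the base.
FS_sliding = μW / P_a = 0.54×1198.9 / 331.9 = 1.951.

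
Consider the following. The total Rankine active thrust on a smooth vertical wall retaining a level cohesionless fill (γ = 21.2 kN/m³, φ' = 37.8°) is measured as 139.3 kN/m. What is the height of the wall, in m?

7.40 m

K_a = 0.2400. P_a = ½ K_a γ H² ⇒ H = √(2P_a/(K_a γ)).
H = √(2×139.3/(0.2400×21.2)) = 7.400 m.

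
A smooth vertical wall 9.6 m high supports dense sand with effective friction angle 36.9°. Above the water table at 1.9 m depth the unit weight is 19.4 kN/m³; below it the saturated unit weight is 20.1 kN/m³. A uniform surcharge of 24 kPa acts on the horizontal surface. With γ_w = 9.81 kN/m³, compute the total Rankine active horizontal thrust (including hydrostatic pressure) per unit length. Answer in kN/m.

504 kN/m

K_a = tan²(45° − φ/2) = 0.2497.
γ' = 20.1 − 9.81 = 10.29 kN/m³. h₂ = H − d_w = 7.7 m.
σ'_h: at surface K_a·q = 5.992; at WT K_a(q+γd_w) = 15.20; at base K_a(q+γd_w+γ'h₂) = 34.98 kPa.
P₁ = ½(5.992+15.20)×1.9 = 20.13; P₂ = ½(15.20+34.98)×7.7 = 193.2; P_w = ½γ_w h₂² = 290.8.
Total = 20.13+193.2+290.8 = 504.1 kN/m.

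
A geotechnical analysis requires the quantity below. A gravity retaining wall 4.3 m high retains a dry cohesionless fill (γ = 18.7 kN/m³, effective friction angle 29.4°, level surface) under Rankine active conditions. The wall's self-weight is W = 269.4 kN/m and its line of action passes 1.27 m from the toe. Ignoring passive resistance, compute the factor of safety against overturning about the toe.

4.04

K_a = tan²(45° − 29.4°/2) = 0.3415.
P_a = ½K_aγH² = 0.5×0.3415×18.7×4.3² = 59.03 kN/m, acting at H/3 = 1.433 m above the base.
Overturning moment M_o = P_a × H/3 = 59.03 × 1.433 = 84.61.
Resisting moment M_r = W × 1.27 = 269.4 × 1.27 = 342.1.
FS_overturning = M_r/M_o = 342.1/84.61 = 4.043.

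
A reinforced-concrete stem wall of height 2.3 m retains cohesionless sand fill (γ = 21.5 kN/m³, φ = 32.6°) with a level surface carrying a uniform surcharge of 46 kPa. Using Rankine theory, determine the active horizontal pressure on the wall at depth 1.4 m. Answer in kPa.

22.8 kPa

K_a = (1 − sin φ)/(1 + sin φ) = 0.2997.
σ_v = γz + q = 21.5 × 1.4 + 46 = 76.10 kPa.
σ_h = K_a σ_v = 0.2997 × 76.10 = 22.81 kPa.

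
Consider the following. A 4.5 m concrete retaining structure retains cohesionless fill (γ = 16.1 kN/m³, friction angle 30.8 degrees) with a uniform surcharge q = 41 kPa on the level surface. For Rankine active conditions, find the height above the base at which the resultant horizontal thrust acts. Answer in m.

1.90 m

K_a = 0.3227.
Triangular part P₁ = ½K_aγH² = 52.61 at H/3 = 1.500 m; rectangular part P₂ = K_a q H = 59.54 at H/2 = 2.250 m.
ȳ = (P₁·1.500 + P₂·2.250)/(P₁+P₂) = 1.898 m.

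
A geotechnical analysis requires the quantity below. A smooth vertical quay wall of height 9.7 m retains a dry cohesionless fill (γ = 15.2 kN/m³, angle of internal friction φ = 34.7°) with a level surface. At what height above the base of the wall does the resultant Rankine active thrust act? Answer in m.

K_a = 0.2745.
The pressure distribution is triangular, so the resultant acts at H/3 above the base = 9.7/3 = 3.233 m.

3.23 m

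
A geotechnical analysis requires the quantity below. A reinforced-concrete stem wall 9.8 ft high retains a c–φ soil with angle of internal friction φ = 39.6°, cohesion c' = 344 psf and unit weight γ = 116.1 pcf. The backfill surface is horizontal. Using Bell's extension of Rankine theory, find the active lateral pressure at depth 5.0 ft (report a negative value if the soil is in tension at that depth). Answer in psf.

-195 psf

K_a = (1 − sin φ)/(1 + sin φ) = 0.2214.
σ_a = K_a γ z − 2c√K_a = 0.2214×116.1×5.0 − 2×344×0.4706 = -195.2 psf.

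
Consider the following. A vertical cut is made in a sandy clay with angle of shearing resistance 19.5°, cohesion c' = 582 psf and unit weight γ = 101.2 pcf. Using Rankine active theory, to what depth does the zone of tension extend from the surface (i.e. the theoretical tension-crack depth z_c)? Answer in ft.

16.3 ft

K_a = tan²(45° − 19.5°/2) = 0.4995; √K_a = 0.7067.
The active pressure is zero where K_a γ z = 2c√K_a, so z_c = 2c/(γ√K_a) = 2×582/(101.2×0.7067) = 16.27 ft.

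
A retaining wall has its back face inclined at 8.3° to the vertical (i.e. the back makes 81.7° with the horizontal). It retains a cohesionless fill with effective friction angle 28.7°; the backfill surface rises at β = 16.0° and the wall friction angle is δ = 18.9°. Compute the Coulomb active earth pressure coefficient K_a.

K_a = sin²(α+φ) / [sin²α · sin(α−δ) · (1 + √{sin(φ+δ)sin(φ−β) / (sin(α−δ)sin(α+β))})²].
With α = 81.7°, φ = 28.7°, δ = 18.9°, β = 16.0°: K_a = 0.4939.

0.494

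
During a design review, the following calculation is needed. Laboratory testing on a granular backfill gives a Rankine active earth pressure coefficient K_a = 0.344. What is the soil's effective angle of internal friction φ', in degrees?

K_a = tan²(45° − φ/2) ⇒ 45° − φ/2 = arctan(√0.344) = 30.39°.
φ = 2(45° − 30.39°) = 29.22°.

29.2°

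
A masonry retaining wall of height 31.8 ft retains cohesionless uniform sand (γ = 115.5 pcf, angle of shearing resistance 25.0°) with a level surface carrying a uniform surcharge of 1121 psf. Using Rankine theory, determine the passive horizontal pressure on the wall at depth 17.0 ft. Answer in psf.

7600 psf

K_p = (1 + sin φ)/(1 − sin φ) = 2.464.
σ_v = γz + q = 115.5 × 17.0 + 1121 = 3084 psf.
σ_h = K_p σ_v = 2.464 × 3084 = 7600 psf.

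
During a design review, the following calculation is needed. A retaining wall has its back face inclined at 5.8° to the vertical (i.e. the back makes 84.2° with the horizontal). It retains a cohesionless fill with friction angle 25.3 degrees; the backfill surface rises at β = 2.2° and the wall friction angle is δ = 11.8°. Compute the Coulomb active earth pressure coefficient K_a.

0.419

K_a = sin²(α+φ) / [sin²α · sin(α−δ) · (1 + √{sin(φ+δ)sin(φ−β) / (sin(α−δ)sin(α+β))})²].
With α = 84.2°, φ = 25.3°, δ = 11.8°, β = 2.2°: K_a = 0.4193.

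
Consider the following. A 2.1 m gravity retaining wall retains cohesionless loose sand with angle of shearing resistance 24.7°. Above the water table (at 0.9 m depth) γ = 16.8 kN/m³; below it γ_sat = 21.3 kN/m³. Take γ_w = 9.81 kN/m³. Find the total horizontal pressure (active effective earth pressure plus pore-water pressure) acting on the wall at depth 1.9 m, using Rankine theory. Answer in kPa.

K_a = (1 − sin φ)/(1 + sin φ) = 0.4106.
γ' = 21.3 − 9.81 = 11.49 kN/m³.
Effective vertical stress at 1.9 m: σ'_v = 16.8×0.9 + 11.49×1.000 = 26.61 kPa.
σ'_h = K_a σ'_v = 0.4106 × 26.61 = 10.93 kPa; u = γ_w × 1.000 = 9.810 kPa.
Total σ_h = 10.93 + 9.810 = 20.74 kPa.

20.7 kPa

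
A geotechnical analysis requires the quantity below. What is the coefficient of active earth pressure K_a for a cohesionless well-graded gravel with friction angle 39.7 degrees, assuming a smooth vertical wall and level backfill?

0.220

K_a = tan²(45° − φ/2) = tan²(25.15°) = 0.2204.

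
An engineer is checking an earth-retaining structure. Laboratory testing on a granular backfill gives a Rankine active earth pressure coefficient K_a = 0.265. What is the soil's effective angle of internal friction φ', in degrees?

35.5°

K_a = tan²(45° − φ/2) ⇒ 45° − φ/2 = arctan(√0.265) = 27.24°.
φ = 2(45° − 27.24°) = 35.52°.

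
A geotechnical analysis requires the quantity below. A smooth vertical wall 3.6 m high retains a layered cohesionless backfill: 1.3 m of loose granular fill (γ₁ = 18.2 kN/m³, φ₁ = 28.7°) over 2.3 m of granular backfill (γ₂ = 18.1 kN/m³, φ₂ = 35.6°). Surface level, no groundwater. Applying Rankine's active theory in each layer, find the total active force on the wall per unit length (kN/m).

K_a1 = tan²(45°−28.7°/2) = 0.3511; K_a2 = tan²(45°−35.6°/2) = 0.2641.
Layer 1: σ at base = K_a1 γ₁ h₁ = 8.308 kPa; P₁ = ½×8.308×1.3 = 5.400.
Layer 2: σ_v at top = γ₁h₁ = 23.66; σ_h top = K_a2×23.66 = 6.249; σ_h base = K_a2×(23.66+18.1×2.3) = 17.24.
P₂ = ½(6.249+17.24)×2.3 = 27.02. Total P_a = 5.400+27.02 = 32.42 kN/m.

32.4 kN/m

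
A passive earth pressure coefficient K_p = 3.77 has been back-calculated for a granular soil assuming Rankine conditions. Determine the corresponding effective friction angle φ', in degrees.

35.5°

K_p = (1+sin φ)/(1−sin φ) ⇒ sin φ = (K_p − 1)/(K_p + 1) = 0.5807.
φ = arcsin(0.5807) = 35.50°.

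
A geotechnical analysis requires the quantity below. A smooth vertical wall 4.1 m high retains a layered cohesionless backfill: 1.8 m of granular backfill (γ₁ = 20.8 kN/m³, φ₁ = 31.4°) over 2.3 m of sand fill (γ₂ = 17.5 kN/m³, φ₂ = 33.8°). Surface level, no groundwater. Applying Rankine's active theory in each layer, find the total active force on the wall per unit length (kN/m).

48.4 kN/m

K_a1 = tan²(45°−31.4°/2) = 0.3149; K_a2 = tan²(45°−33.8°/2) = 0.2851.
Layer 1: σ at base = K_a1 γ₁ h₁ = 11.79 kPa; P₁ = ½×11.79×1.8 = 10.61.
Layer 2: σ_v at top = γ₁h₁ = 37.44; σ_h top = K_a2×37.44 = 10.67; σ_h base = K_a2×(37.44+17.5×2.3) = 22.15.
P₂ = ½(10.67+22.15)×2.3 = 37.75. Total P_a = 10.61+37.75 = 48.36 kN/m.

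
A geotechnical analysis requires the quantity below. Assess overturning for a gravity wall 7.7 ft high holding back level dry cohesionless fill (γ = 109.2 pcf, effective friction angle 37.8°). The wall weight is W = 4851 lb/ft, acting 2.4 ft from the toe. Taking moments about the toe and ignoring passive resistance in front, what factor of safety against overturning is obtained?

5.84

K_a = tan²(45° − 37.8°/2) = 0.2400.
P_a = ½K_aγH² = 0.5×0.2400×109.2×7.7² = 776.9 lb/ft, acting at H/3 = 2.567 ft above the base.
Overturning moment M_o = P_a × H/3 = 776.9 × 2.567 = 1994.
Resisting moment M_r = W × 2.4 = 4851 × 2.4 = 11640.
FS_overturning = M_r/M_o = 11640/1994 = 5.838.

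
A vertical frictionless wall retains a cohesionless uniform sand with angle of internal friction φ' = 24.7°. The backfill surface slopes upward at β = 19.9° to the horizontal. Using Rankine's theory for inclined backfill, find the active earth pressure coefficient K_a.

K_a = cos β · (cos β − √(cos²β − cos²φ)) / (cos β + √(cos²β − cos²φ)).
cos β = 0.9403, cos φ = 0.9085, √(cos²β − cos²φ) = 0.2424.
K_a = 0.9403 × (0.9403 − 0.2424)/(0.9403 + 0.2424) = 0.5549.

0.555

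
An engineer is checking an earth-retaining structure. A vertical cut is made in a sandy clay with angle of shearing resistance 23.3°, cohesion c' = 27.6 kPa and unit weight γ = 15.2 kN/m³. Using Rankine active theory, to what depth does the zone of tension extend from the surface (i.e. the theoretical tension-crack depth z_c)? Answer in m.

K_a = tan²(45° − 23.3°/2) = 0.4331; √K_a = 0.6581.
The active pressure is zero where K_a γ z = 2c√K_a, so z_c = 2c/(γ√K_a) = 2×27.6/(15.2×0.6581) = 5.518 m.

5.52 m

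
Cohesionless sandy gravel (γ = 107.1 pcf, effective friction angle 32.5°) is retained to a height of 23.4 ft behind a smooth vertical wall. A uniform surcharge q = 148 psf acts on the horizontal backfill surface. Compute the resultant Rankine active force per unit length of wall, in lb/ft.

9870 lb/ft

K_a = tan²(45° − φ/2) = 0.3010.
Soil triangle: ½ K_a γ H² = 0.5×0.3010×107.1×23.4² = 8825 lb/ft.
Surcharge rectangle: K_a q H = 0.3010×148×23.4 = 1042 lb/ft.
Total = 8825 + 1042 = 9868 lb/ft.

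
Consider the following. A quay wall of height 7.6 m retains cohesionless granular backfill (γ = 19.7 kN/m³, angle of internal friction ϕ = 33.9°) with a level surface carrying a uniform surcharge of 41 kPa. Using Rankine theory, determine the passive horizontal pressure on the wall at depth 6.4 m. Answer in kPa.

K_p = (1 + sin φ)/(1 − sin φ) = 3.522.
σ_v = γz + q = 19.7 × 6.4 + 41 = 167.1 kPa.
σ_h = K_p σ_v = 3.522 × 167.1 = 588.5 kPa.

589 kPa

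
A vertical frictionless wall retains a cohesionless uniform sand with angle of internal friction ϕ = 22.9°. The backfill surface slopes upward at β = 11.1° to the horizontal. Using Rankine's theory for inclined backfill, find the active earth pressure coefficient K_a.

K_a = cos β · (cos β − √(cos²β − cos²φ)) / (cos β + √(cos²β − cos²φ)).
cos β = 0.9813, cos φ = 0.9212, √(cos²β − cos²φ) = 0.3382.
K_a = 0.9813 × (0.9813 − 0.3382)/(0.9813 + 0.3382) = 0.4783.

0.478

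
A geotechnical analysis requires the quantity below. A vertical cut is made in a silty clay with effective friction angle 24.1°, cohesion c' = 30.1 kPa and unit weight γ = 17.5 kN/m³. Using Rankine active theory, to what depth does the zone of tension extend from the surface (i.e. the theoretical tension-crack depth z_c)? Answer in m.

K_a = tan²(45° − 24.1°/2) = 0.4201; √K_a = 0.6482.
The active pressure is zero where K_a γ z = 2c√K_a, so z_c = 2c/(γ√K_a) = 2×30.1/(17.5×0.6482) = 5.307 m.

5.31 m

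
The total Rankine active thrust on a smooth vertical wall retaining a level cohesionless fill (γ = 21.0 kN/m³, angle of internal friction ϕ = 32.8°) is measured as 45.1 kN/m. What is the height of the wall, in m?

3.80 m

K_a = 0.2973. P_a = ½ K_a γ H² ⇒ H = √(2P_a/(K_a γ)).
H = √(2×45.1/(0.2973×21.0)) = 3.801 m.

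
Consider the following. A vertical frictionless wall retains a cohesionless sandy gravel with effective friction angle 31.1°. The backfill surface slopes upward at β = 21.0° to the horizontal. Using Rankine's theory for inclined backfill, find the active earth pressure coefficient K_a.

0.402

K_a = cos β · (cos β − √(cos²β − cos²φ)) / (cos β + √(cos²β − cos²φ)).
cos β = 0.9336, cos φ = 0.8563, √(cos²β − cos²φ) = 0.3720.
K_a = 0.9336 × (0.9336 − 0.3720)/(0.9336 + 0.3720) = 0.4016.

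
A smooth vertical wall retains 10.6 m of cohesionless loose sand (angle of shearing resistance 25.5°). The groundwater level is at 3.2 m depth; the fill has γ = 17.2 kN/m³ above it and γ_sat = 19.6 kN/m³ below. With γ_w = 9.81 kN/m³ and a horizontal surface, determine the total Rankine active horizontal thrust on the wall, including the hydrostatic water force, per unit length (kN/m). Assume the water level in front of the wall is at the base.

K_a = tan²(45° − φ/2) = 0.3981.
γ' = 19.6 − 9.81 = 9.790 kN/m³. Depth below WT = 7.4 m.
σ'_h at WT = K_a γ d_w = 21.91 kPa; at base = 21.91 + K_a γ' × 7.4 = 50.75 kPa.
P₁ (0–3.2 m) = ½×21.91×3.2 = 35.06. P₂ (3.2–10.6 m) = ½(21.91+50.75)×7.4 = 268.9.
P_w = ½ γ_w h₂² = 0.5×9.81×7.4² = 268.6. Total = 35.06+268.9+268.6 = 572.5 kN/m.

573 kN/m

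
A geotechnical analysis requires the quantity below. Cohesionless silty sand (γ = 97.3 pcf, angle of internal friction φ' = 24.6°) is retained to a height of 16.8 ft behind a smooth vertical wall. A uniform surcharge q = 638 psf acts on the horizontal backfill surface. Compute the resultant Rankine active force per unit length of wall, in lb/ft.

10100 lb/ft

K_a = tan²(45° − φ/2) = 0.4121.
Soil triangle: ½ K_a γ H² = 0.5×0.4121×97.3×16.8² = 5659 lb/ft.
Surcharge rectangle: K_a q H = 0.4121×638×16.8 = 4418 lb/ft.
Total = 5659 + 4418 = 10080 lb/ft.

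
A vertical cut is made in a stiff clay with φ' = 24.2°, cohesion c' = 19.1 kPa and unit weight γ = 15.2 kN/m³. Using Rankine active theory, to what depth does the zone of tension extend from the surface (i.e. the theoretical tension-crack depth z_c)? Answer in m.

3.88 m

K_a = tan²(45° − 24.2°/2) = 0.4185; √K_a = 0.6469.
The active pressure is zero where K_a γ z = 2c√K_a, so z_c = 2c/(γ√K_a) = 2×19.1/(15.2×0.6469) = 3.885 m.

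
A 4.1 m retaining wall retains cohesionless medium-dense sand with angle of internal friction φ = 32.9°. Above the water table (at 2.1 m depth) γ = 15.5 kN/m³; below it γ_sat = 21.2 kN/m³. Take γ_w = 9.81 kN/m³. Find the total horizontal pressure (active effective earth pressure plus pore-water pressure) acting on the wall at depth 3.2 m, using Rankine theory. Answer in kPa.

K_a = (1 − sin φ)/(1 + sin φ) = 0.2960.
γ' = 21.2 − 9.81 = 11.39 kN/m³.
Effective vertical stress at 3.2 m: σ'_v = 15.5×2.1 + 11.39×1.10 = 45.08 kPa.
σ'_h = K_a σ'_v = 0.2960 × 45.08 = 13.34 kPa; u = γ_w × 1.10 = 10.79 kPa.
Total σ_h = 13.34 + 10.79 = 24.14 kPa.

24.1 kPa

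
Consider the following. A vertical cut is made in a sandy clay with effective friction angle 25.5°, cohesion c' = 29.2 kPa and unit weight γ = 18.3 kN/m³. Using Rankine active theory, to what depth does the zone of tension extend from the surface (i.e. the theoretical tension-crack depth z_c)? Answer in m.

5.06 m

K_a = tan²(45° − 25.5°/2) = 0.3981; √K_a = 0.6310.
The active pressure is zero where K_a γ z = 2c√K_a, so z_c = 2c/(γ√K_a) = 2×29.2/(18.3×0.6310) = 5.058 m.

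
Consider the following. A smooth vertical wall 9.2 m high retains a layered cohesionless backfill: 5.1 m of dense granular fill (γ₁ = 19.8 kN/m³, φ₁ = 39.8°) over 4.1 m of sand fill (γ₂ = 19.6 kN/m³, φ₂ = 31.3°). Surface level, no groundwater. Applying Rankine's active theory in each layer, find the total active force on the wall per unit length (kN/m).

240 kN/m

K_a1 = tan²(45°−39.8°/2) = 0.2194; K_a2 = tan²(45°−31.3°/2) = 0.3162.
Layer 1: σ at base = K_a1 γ₁ h₁ = 22.16 kPa; P₁ = ½×22.16×5.1 = 56.50.
Layer 2: σ_v at top = γ₁h₁ = 101.0; σ_h top = K_a2×101.0 = 31.93; σ_h base = K_a2×(101.0+19.6×4.1) = 57.34.
P₂ = ½(31.93+57.34)×4.1 = 183.0. Total P_a = 56.50+183.0 = 239.5 kN/m.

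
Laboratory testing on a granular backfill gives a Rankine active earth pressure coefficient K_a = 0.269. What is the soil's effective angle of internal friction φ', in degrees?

35.2°

K_a = tan²(45° − φ/2) ⇒ 45° − φ/2 = arctan(√0.269) = 27.41°.
φ = 2(45° − 27.41°) = 35.17°.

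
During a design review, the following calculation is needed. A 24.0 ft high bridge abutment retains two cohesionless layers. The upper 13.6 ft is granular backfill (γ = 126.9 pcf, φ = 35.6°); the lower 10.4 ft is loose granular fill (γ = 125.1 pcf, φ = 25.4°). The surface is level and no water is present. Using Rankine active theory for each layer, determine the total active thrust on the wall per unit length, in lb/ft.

13000 lb/ft

K_a1 = tan²(45°−35.6°/2) = 0.2641; K_a2 = tan²(45°−25.4°/2) = 0.3996.
Layer 1: σ at base = K_a1 γ₁ h₁ = 455.8 psf; P₁ = ½×455.8×13.6 = 3100.
Layer 2: σ_v at top = γ₁h₁ = 1726; σ_h top = K_a2×1726 = 689.7; σ_h base = K_a2×(1726+125.1×10.4) = 1210.
P₂ = ½(689.7+1210)×10.4 = 9877. Total P_a = 3100+9877 = 12980 lb/ft.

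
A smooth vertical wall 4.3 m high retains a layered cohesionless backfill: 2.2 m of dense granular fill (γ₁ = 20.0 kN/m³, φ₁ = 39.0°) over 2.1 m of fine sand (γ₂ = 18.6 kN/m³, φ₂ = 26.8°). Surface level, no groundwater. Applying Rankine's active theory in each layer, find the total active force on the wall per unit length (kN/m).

61.5 kN/m

K_a1 = tan²(45°−39.0°/2) = 0.2275; K_a2 = tan²(45°−26.8°/2) = 0.3785.
Layer 1: σ at base = K_a1 γ₁ h₁ = 10.01 kPa; P₁ = ½×10.01×2.2 = 11.01.
Layer 2: σ_v at top = γ₁h₁ = 44.00; σ_h top = K_a2×44.00 = 16.65; σ_h base = K_a2×(44.00+18.6×2.1) = 31.44.
P₂ = ½(16.65+31.44)×2.1 = 50.49. Total P_a = 11.01+50.49 = 61.50 kN/m.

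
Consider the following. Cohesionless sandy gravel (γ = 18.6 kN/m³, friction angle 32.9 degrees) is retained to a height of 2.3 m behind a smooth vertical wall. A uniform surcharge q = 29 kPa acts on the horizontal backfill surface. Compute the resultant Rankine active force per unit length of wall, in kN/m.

34.3 kN/m

K_a = tan²(45° − φ/2) = 0.2960.
Soil triangle: ½ K_a γ H² = 0.5×0.2960×18.6×2.3² = 14.56 kN/m.
Surcharge rectangle: K_a q H = 0.2960×29×2.3 = 19.75 kN/m.
Total = 14.56 + 19.75 = 34.31 kN/m.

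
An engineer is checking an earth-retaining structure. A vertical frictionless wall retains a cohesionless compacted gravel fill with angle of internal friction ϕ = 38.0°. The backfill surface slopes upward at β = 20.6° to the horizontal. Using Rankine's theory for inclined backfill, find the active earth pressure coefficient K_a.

0.280

K_a = cos β · (cos β − √(cos²β − cos²φ)) / (cos β + √(cos²β − cos²φ)).
cos β = 0.9361, cos φ = 0.7880, √(cos²β − cos²φ) = 0.5052.
K_a = 0.9361 × (0.9361 − 0.5052)/(0.9361 + 0.5052) = 0.2798.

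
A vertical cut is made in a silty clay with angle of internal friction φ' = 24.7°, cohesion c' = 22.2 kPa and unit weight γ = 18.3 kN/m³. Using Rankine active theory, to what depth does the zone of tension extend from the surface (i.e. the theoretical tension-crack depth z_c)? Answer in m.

K_a = tan²(45° − 24.7°/2) = 0.4106; √K_a = 0.6408.
The active pressure is zero where K_a γ z = 2c√K_a, so z_c = 2c/(γ√K_a) = 2×22.2/(18.3×0.6408) = 3.787 m.

3.79 m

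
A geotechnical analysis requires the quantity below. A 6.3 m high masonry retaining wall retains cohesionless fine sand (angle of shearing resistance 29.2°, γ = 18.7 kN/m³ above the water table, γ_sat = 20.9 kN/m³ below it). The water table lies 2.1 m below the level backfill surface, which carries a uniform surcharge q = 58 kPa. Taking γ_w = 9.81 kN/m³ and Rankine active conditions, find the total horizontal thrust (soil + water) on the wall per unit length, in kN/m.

K_a = tan²(45° − φ/2) = 0.3442.
γ' = 20.9 − 9.81 = 11.09 kN/m³. h₂ = H − d_w = 4.2 m.
σ'_h: at surface K_a·q = 19.96; at WT K_a(q+γd_w) = 33.48; at base K_a(q+γd_w+γ'h₂) = 49.51 kPa.
P₁ = ½(19.96+33.48)×2.1 = 56.12; P₂ = ½(33.48+49.51)×4.2 = 174.3; P_w = ½γ_w h₂² = 86.52.
Total = 56.12+174.3+86.52 = 316.9 kN/m.

317 kN/m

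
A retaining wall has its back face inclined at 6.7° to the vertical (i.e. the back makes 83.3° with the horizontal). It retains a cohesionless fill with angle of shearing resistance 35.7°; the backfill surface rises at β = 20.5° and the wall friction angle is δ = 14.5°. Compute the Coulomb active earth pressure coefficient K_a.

0.384

K_a = sin²(α+φ) / [sin²α · sin(α−δ) · (1 + √{sin(φ+δ)sin(φ−β) / (sin(α−δ)sin(α+β))})²].
With α = 83.3°, φ = 35.7°, δ = 14.5°, β = 20.5°: K_a = 0.3841.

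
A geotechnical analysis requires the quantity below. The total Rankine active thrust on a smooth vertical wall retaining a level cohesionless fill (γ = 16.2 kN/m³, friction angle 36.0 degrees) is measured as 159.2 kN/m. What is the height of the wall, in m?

K_a = 0.2596. P_a = ½ K_a γ H² ⇒ H = √(2P_a/(K_a γ)).
H = √(2×159.2/(0.2596×16.2)) = 8.701 m.

8.70 m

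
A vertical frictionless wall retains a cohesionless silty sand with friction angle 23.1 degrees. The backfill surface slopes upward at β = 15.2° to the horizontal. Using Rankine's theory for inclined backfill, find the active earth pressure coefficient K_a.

K_a = cos β · (cos β − √(cos²β − cos²φ)) / (cos β + √(cos²β − cos²φ)).
cos β = 0.9650, cos φ = 0.9198, √(cos²β − cos²φ) = 0.2919.
K_a = 0.9650 × (0.9650 − 0.2919)/(0.9650 + 0.2919) = 0.5168.

0.517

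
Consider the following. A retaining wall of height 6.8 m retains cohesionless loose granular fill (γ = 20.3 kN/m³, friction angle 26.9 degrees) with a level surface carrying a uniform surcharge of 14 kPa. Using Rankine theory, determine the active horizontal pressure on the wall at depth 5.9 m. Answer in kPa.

K_a = (1 − sin φ)/(1 + sin φ) = 0.3770.
σ_v = γz + q = 20.3 × 5.9 + 14 = 133.8 kPa.
σ_h = K_a σ_v = 0.3770 × 133.8 = 50.43 kPa.

50.4 kPa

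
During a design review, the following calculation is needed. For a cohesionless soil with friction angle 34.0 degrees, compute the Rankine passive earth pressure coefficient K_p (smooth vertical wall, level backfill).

3.54

K_p = (1 + sin φ)/(1 − sin φ) = tan²(45° + 34.0°/2) = 3.537.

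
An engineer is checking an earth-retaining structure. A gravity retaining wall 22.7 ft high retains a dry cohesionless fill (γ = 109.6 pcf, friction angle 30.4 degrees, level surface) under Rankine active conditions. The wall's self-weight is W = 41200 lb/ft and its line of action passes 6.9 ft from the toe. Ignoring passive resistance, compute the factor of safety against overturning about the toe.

K_a = tan²(45° − 30.4°/2) = 0.3280.
P_a = ½K_aγH² = 0.5×0.3280×109.6×22.7² = 9262 lb/ft, acting at H/3 = 7.567 ft above the base.
Overturning moment M_o = P_a × H/3 = 9262 × 7.567 = 70080.
Resisting moment M_r = W × 6.9 = 41200 × 6.9 = 284300.
FS_overturning = M_r/M_o = 284300/70080 = 4.056.

4.06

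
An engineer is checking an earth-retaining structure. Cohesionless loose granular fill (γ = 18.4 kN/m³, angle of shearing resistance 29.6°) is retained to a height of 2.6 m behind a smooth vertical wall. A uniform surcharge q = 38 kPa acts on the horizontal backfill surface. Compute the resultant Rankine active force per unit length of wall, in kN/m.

K_a = tan²(45° − φ/2) = 0.3387.
Soil triangle: ½ K_a γ H² = 0.5×0.3387×18.4×2.6² = 21.07 kN/m.
Surcharge rectangle: K_a q H = 0.3387×38×2.6 = 33.47 kN/m.
Total = 21.07 + 33.47 = 54.53 kN/m.

54.5 kN/m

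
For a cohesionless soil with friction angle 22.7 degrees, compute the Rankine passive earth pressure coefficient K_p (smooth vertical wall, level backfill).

K_p = (1 + sin φ)/(1 − sin φ) = tan²(45° + 22.7°/2) = 2.257.

2.26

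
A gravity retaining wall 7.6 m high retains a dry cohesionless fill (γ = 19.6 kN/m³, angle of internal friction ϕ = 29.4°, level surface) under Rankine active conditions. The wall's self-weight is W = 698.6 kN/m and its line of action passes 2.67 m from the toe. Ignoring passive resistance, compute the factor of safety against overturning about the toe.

3.81

K_a = tan²(45° − 29.4°/2) = 0.3415.
P_a = ½K_aγH² = 0.5×0.3415×19.6×7.6² = 193.3 kN/m, acting at H/3 = 2.533 m above the base.
Overturning moment M_o = P_a × H/3 = 193.3 × 2.533 = 489.7.
Resisting moment M_r = W × 2.67 = 698.6 × 2.67 = 1865.
FS_overturning = M_r/M_o = 1865/489.7 = 3.809.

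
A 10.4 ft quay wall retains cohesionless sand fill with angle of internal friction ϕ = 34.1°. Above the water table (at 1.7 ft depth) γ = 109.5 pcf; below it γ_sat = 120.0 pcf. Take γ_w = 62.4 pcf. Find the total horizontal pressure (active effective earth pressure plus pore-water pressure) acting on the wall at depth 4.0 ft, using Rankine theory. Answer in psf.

233 psf

K_a = (1 − sin φ)/(1 + sin φ) = 0.2815.
γ' = 120.0 − 62.4 = 57.60 pcf.
Effective vertical stress at 4.0 ft: σ'_v = 109.5×1.7 + 57.60×2.30 = 318.6 psf.
σ'_h = K_a σ'_v = 0.2815 × 318.6 = 89.70 psf; u = γ_w × 2.30 = 143.5 psf.
Total σ_h = 89.70 + 143.5 = 233.2 psf.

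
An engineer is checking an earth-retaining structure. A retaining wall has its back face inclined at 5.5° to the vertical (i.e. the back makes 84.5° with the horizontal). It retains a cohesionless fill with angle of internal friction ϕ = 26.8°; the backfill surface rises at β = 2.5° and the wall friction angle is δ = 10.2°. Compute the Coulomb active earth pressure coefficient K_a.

0.400

K_a = sin²(α+φ) / [sin²α · sin(α−δ) · (1 + √{sin(φ+δ)sin(φ−β) / (sin(α−δ)sin(α+β))})²].
With α = 84.5°, φ = 26.8°, δ = 10.2°, β = 2.5°: K_a = 0.4004.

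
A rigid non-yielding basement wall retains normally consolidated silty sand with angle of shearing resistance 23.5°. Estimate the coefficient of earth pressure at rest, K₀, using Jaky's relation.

K₀ = 1 − sin φ' = 1 − sin 23.5° = 0.6013.

0.601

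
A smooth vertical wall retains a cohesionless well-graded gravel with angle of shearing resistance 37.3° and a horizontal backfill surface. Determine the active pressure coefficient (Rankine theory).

0.245

K_a = (1 − sin φ)/(1 + sin φ) = (1 − sin 37.3°)/(1 + sin 37.3°) = 0.2453.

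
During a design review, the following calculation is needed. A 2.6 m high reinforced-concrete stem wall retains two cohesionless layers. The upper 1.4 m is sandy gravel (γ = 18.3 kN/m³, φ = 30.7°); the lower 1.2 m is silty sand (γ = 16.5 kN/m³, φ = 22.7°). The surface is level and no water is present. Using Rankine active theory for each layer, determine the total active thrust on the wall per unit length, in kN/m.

K_a1 = tan²(45°−30.7°/2) = 0.3240; K_a2 = tan²(45°−22.7°/2) = 0.4431.
Layer 1: σ at base = K_a1 γ₁ h₁ = 8.302 kPa; P₁ = ½×8.302×1.4 = 5.811.
Layer 2: σ_v at top = γ₁h₁ = 25.62; σ_h top = K_a2×25.62 = 11.35; σ_h base = K_a2×(25.62+16.5×1.2) = 20.13.
P₂ = ½(11.35+20.13)×1.2 = 18.89. Total P_a = 5.811+18.89 = 24.70 kN/m.

24.7 kN/m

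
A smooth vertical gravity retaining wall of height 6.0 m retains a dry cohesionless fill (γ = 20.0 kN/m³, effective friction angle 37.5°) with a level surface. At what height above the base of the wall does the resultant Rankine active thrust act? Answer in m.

K_a = 0.2432.
The pressure distribution is triangular, so the resultant acts at H/3 above the base = 6.0/3 = 2.000 m.

2.00 m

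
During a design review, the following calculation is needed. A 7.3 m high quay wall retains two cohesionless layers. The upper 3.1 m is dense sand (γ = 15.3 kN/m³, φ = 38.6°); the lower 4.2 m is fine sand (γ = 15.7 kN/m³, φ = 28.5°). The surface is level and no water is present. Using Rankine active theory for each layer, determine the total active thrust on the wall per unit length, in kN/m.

K_a1 = tan²(45°−38.6°/2) = 0.2316; K_a2 = tan²(45°−28.5°/2) = 0.3540.
Layer 1: σ at base = K_a1 γ₁ h₁ = 10.99 kPa; P₁ = ½×10.99×3.1 = 17.03.
Layer 2: σ_v at top = γ₁h₁ = 47.43; σ_h top = K_a2×47.43 = 16.79; σ_h base = K_a2×(47.43+15.7×4.2) = 40.13.
P₂ = ½(16.79+40.13)×4.2 = 119.5. Total P_a = 17.03+119.5 = 136.5 kN/m.

137 kN/m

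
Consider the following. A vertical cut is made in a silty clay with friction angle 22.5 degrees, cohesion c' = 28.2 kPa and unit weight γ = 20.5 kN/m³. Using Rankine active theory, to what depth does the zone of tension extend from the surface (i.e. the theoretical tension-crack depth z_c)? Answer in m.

K_a = tan²(45° − 22.5°/2) = 0.4465; √K_a = 0.6682.
The active pressure is zero where K_a γ z = 2c√K_a, so z_c = 2c/(γ√K_a) = 2×28.2/(20.5×0.6682) = 4.117 m.

4.12 m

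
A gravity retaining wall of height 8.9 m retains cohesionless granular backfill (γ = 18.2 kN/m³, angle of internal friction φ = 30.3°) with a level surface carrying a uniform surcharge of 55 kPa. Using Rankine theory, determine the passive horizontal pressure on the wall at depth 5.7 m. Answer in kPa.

K_p = (1 + sin φ)/(1 − sin φ) = 3.037.
σ_v = γz + q = 18.2 × 5.7 + 55 = 158.7 kPa.
σ_h = K_p σ_v = 3.037 × 158.7 = 482.0 kPa.

482 kPa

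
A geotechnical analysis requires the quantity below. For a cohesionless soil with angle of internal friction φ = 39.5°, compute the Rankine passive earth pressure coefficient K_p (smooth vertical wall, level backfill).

K_p = (1 + sin φ)/(1 − sin φ) = tan²(45° + 39.5°/2) = 4.496.

4.50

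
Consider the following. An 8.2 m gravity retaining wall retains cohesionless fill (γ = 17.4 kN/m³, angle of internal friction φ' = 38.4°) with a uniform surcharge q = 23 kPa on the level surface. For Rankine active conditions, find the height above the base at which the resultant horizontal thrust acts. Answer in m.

3.07 m

K_a = 0.2337.
Triangular part P₁ = ½K_aγH² = 136.7 at H/3 = 2.733 m; rectangular part P₂ = K_a q H = 44.07 at H/2 = 4.100 m.
ȳ = (P₁·2.733 + P₂·4.100)/(P₁+P₂) = 3.067 m.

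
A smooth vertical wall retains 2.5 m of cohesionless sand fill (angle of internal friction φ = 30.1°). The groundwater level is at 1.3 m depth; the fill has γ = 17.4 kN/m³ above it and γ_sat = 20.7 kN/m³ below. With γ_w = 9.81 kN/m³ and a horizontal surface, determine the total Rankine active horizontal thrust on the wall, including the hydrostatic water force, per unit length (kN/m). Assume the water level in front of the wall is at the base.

K_a = tan²(45° − φ/2) = 0.3320.
γ' = 20.7 − 9.81 = 10.89 kN/m³. Depth below WT = 1.2 m.
σ'_h at WT = K_a γ d_w = 7.510 kPa; at base = 7.510 + K_a γ' × 1.2 = 11.85 kPa.
P₁ (0–1.3 m) = ½×7.510×1.3 = 4.881. P₂ (1.3–2.5 m) = ½(7.510+11.85)×1.2 = 11.61.
P_w = ½ γ_w h₂² = 0.5×9.81×1.2² = 7.063. Total = 4.881+11.61+7.063 = 23.56 kN/m.

23.6 kN/m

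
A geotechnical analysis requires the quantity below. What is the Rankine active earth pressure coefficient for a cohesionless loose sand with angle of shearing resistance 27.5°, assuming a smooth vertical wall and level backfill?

K_a = (1 − sin φ)/(1 + sin φ) = (1 − sin 27.5°)/(1 + sin 27.5°) = 0.3682.

0.368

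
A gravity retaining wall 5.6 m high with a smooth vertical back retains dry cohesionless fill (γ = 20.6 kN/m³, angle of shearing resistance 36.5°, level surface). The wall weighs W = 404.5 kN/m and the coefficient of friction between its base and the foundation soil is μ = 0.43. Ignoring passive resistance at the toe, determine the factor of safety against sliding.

2.12

K_a = tan²(45° − 36.5°/2) = 0.2541.
P_a = ½K_aγH² = 0.5×0.2541×20.6×5.6² = 82.06 kN/m, acting at H/3 = 1.867 m above the base.
FS_sliding = μW / P_a = 0.43×404.5 / 82.06 = 2.120.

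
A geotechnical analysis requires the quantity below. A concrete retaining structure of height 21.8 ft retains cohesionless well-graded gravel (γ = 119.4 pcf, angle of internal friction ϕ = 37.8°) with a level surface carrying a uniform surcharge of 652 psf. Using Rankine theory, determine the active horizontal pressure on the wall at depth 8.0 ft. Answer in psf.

K_a = (1 − sin φ)/(1 + sin φ) = 0.2400.
σ_v = γz + q = 119.4 × 8.0 + 652 = 1607 psf.
σ_h = K_a σ_v = 0.2400 × 1607 = 385.7 psf.

386 psf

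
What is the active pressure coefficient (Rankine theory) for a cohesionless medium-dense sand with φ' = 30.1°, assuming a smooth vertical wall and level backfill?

0.332

K_a = (1 − sin φ)/(1 + sin φ) = (1 − sin 30.1°)/(1 + sin 30.1°) = 0.3320.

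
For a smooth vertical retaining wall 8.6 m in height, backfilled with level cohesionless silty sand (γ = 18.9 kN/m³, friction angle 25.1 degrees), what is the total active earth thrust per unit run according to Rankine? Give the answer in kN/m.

K_a = tan²(45° − φ/2) = 0.4043.
P_a = ½ K_a γ H² = 0.5 × 0.4043 × 18.9 × 8.6² = 282.6 kN/m.

283 kN/m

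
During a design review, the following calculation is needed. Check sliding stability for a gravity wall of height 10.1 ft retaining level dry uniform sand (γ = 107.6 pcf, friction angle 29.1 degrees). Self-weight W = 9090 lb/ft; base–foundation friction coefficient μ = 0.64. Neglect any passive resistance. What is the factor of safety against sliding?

3.07

K_a = tan²(45° − 29.1°/2) = 0.3456.
P_a = ½K_aγH² = 0.5×0.3456×107.6×10.1² = 1897 lb/ft, acting at H/3 = 3.367 ft above the base.
FS_sliding = μW / P_a = 0.64×9090 / 1897 = 3.067.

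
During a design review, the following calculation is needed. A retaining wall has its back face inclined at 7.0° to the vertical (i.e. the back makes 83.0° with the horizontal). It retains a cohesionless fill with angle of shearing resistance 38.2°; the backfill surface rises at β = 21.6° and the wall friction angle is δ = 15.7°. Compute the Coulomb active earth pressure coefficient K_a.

0.354

K_a = sin²(α+φ) / [sin²α · sin(α−δ) · (1 + √{sin(φ+δ)sin(φ−β) / (sin(α−δ)sin(α+β))})²].
With α = 83.0°, φ = 38.2°, δ = 15.7°, β = 21.6°: K_a = 0.3538.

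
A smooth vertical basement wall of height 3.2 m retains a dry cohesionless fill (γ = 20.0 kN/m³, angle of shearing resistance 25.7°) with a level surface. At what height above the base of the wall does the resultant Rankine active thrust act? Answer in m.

K_a = 0.3950.
The pressure distribution is triangular, so the resultant acts at H/3 above the base = 3.2/3 = 1.067 m.

1.07 m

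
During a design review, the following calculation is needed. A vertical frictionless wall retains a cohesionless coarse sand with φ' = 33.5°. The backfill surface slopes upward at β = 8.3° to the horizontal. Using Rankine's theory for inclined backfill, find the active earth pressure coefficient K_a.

K_a = cos β · (cos β − √(cos²β − cos²φ)) / (cos β + √(cos²β − cos²φ)).
cos β = 0.9895, cos φ = 0.8339, √(cos²β − cos²φ) = 0.5327.
K_a = 0.9895 × (0.9895 − 0.5327)/(0.9895 + 0.5327) = 0.2969.

0.297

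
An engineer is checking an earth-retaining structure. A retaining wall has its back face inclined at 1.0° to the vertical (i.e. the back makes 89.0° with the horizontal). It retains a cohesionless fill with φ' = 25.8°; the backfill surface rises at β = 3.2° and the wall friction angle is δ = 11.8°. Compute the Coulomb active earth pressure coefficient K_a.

K_a = sin²(α+φ) / [sin²α · sin(α−δ) · (1 + √{sin(φ+δ)sin(φ−β) / (sin(α−δ)sin(α+β))})²].
With α = 89.0°, φ = 25.8°, δ = 11.8°, β = 3.2°: K_a = 0.3805.

0.380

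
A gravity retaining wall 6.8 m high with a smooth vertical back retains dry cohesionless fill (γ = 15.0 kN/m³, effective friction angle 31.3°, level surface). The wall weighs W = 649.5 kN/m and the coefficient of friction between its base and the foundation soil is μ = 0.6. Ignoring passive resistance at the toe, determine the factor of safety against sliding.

K_a = tan²(45° − 31.3°/2) = 0.3162.
P_a = ½K_aγH² = 0.5×0.3162×15.0×6.8² = 109.7 kN/m, acting at H/3 = 2.267 m above the base.
FS_sliding = μW / P_a = 0.6×649.5 / 109.7 = 3.554.

3.55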